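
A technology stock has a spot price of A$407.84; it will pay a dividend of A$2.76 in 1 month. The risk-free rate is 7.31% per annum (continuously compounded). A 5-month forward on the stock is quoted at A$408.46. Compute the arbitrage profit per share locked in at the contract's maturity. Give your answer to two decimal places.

PV(dividends) I = 2.76·e^(−0.0731·1/12) = 2.7432
Fair forward F* = (S − I)·e^(rT) = (407.84 − 2.7432)·e^0.030458 = 405.0968 × 1.030927 = 417.6252
Market A$408.46 < fair 417.6252: forward underpriced → reverse cash-and-carry (short the stock, invest proceeds at r, pay the dividends, go long the forward).
Profit at T = |F_mkt − F*| = |408.46 − 417.6252| = A$9.17 per share

A$9.17 per share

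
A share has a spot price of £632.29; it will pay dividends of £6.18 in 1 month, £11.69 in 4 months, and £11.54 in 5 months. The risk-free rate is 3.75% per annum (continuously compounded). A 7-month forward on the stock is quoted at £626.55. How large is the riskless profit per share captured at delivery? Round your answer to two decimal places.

£9.99 per share

PV(dividends) I = 6.18·e^(−0.0375·1/12) + 11.69·e^(−0.0375·4/12) + 11.54·e^(−0.0375·5/12) = 29.0666
Fair forward F* = (S − I)·e^(rT) = (632.29 − 29.0666)·e^0.021875 = 603.2234 × 1.022116 = 616.5643
Market £626.55 > fair 616.5643: forward overpriced → cash-and-carry (borrow at r, buy the stock and collect the dividends, short the forward).
Profit at T = |F_mkt − F*| = |626.55 − 616.5643| = £9.99 per share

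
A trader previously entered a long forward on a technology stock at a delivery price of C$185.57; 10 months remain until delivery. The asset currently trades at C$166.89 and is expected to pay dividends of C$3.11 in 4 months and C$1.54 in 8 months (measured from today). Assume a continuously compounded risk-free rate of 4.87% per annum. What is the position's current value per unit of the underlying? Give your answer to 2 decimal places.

PV(remaining dividends) I = 3.11·e^(−0.0487·4/12) + 1.54·e^(−0.0487·8/12) = 4.5507
Current forward F = (S − I)·e^(rT) = (166.89 − 4.5507)·e^(0.0487·10/12) = 162.3393 × 1.041418 = 169.0631
Value (long) = (F − K)·e^(−rT) = (169.0631 − 185.57) × 0.960229 = -15.8504
Value = -C$15.85

-C$15.85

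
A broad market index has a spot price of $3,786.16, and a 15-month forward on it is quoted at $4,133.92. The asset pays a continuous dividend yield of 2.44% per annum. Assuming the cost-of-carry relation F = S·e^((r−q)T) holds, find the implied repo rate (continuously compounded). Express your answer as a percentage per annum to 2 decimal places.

9.47%

From F = S·e^((r−q)T): (r − q) = ln(F/S)/T
ln(4133.92/3786.16) = ln(1.091850) = 0.087874
(r − q) = 0.087874 / (15/12) = 0.070299
r = ln(F/S)/T + q = 0.070299 + 0.0244 = 0.094699
r = 9.47%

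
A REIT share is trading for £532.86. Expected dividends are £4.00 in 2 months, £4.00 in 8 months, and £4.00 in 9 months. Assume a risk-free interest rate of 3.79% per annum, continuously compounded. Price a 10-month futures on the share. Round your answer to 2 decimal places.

PV(dividends) I = 4.00·e^(−0.0379·2/12) + 4.00·e^(−0.0379·8/12) + 4.00·e^(−0.0379·9/12)
I = 3.9748 + 3.9002 + 3.8879 = 11.7629
F = (S − I)·e^(rT) = (532.86 − 11.7629) · e^(0.0379·10/12)
= 521.0971 · e^0.031583 = 521.0971 × 1.032087 = £537.82

£537.82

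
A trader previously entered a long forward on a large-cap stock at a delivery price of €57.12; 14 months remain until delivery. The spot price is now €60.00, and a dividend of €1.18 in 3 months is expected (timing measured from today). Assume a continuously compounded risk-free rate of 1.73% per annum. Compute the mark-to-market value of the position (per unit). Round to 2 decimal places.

PV(remaining dividends) I = 1.18·e^(−0.0173·3/12) = 1.1749
Current forward F = (S − I)·e^(rT) = (60.00 − 1.1749)·e^(0.0173·14/12) = 58.8251 × 1.020388 = 60.0244
Value (long) = (F − K)·e^(−rT) = (60.0244 − 57.12) × 0.980019 = 2.8464
Value = €2.85

€2.85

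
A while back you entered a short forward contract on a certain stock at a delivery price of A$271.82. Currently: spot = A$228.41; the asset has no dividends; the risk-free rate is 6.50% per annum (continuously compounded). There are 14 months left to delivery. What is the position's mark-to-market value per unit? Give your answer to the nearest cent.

A$23.56

Current fair forward for the remaining 14 months: F = S·e^(r·T), r = 0.0650
F = 228.41 · e^(0.0650 × 14/12) = 228.41 × 1.078783 = 246.4048
Value of long forward = (F − K)·e^(−rT) = (246.4048 − 271.82) · e^(−0.0650·14/12)
= -25.4152 × 0.926971 = -23.56
Short position value = −(long value) = A$23.56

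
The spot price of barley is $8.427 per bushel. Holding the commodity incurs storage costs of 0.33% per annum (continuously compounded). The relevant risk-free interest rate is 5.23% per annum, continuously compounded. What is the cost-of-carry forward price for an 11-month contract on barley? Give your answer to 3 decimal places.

$8.868 per bushel

Net carry = r + u − y = 0.0523 + 0.0033 − 0.0000 = 0.0556
F = S·e^((r+u−y)T) = 8.427 · e^(0.0556 × 11/12) = 8.427 · e^0.050967
= 8.427 × 1.052288 = $8.868 per bushel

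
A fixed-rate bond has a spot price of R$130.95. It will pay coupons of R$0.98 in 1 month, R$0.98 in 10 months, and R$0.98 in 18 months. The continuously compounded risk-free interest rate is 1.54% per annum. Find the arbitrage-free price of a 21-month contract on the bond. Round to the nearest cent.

PV(coupons) I = 0.98·e^(−0.0154·1/12) + 0.98·e^(−0.0154·10/12) + 0.98·e^(−0.0154·18/12)
I = 0.9787 + 0.9675 + 0.9576 = 2.9038
F = (S − I)·e^(rT) = (130.95 − 2.9038) · e^(0.0154·21/12)
= 128.0462 · e^0.026950 = 128.0462 × 1.027316 = R$131.54

R$131.54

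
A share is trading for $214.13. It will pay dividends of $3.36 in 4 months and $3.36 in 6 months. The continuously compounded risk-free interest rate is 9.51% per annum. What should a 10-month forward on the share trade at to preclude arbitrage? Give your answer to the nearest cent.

$224.80

PV(dividends) I = 3.36·e^(−0.0951·4/12) + 3.36·e^(−0.0951·6/12)
I = 3.2552 + 3.2040 = 6.4592
F = (S − I)·e^(rT) = (214.13 − 6.4592) · e^(0.0951·10/12)
= 207.6708 · e^0.079250 = 207.6708 × 1.082475 = $224.80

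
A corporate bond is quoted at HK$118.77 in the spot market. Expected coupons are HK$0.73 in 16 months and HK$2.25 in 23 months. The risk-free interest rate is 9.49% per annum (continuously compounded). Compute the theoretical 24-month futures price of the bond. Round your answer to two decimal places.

HK$140.55

PV(coupons) I = 0.73·e^(−0.0949·16/12) + 2.25·e^(−0.0949·23/12)
I = 0.6432 + 1.8758 = 2.5190
F = (S − I)·e^(rT) = (118.77 − 2.5190) · e^(0.0949·24/12)
= 116.2510 · e^0.189800 = 116.2510 × 1.209008 = HK$140.55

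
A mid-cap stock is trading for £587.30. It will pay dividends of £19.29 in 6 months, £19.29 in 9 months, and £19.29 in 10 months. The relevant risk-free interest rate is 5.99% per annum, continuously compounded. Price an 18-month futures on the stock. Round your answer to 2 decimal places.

£581.78

PV(dividends) I = 19.29·e^(−0.0599·6/12) + 19.29·e^(−0.0599·9/12) + 19.29·e^(−0.0599·10/12)
I = 18.7208 + 18.4426 + 18.3507 = 55.5141
F = (S − I)·e^(rT) = (587.30 − 55.5141) · e^(0.0599·18/12)
= 531.7859 · e^0.089850 = 531.7859 × 1.094010 = £581.78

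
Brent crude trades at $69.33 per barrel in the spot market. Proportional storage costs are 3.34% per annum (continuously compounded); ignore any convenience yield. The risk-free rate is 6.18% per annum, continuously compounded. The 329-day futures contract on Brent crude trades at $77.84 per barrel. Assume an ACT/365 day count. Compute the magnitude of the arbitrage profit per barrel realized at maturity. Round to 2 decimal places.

$2.30 per barrel

Fair futures: F* = S·e^(carry·T), with carry = (r + u) = 0.0618 + 0.0334 = 0.0952
F* = 69.33 · e^(0.0952 × 329/365) = 69.33 · e^0.085810 = 69.33 × 1.089599 = $75.5419
Market $77.84 > fair $75.5419: forward overpriced → cash-and-carry (buy spot, short the forward).
At maturity, profit = |F_mkt − F*| = |77.84 − 75.5419| = $2.30 per barrel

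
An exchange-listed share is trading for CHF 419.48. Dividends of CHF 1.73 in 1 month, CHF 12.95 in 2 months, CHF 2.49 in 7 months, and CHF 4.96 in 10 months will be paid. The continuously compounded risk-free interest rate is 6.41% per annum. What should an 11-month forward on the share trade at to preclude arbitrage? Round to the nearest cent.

PV(dividends) I = 1.73·e^(−0.0641·1/12) + 12.95·e^(−0.0641·2/12) + 2.49·e^(−0.0641·7/12) + 4.96·e^(−0.0641·10/12)
I = 1.7208 + 12.8124 + 2.3986 + 4.7020 = 21.6338
F = (S − I)·e^(rT) = (419.48 − 21.6338) · e^(0.0641·11/12)
= 397.8462 · e^0.058758 = 397.8462 × 1.060519 = CHF 421.92

CHF 421.92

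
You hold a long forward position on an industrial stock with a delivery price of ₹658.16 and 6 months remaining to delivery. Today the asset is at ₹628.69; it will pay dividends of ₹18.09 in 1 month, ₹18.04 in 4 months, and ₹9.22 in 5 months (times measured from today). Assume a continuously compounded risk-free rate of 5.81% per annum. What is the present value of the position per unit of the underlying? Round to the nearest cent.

-₹55.32

PV(remaining dividends) I = 18.09·e^(−0.0581·1/12) + 18.04·e^(−0.0581·4/12) + 9.22·e^(−0.0581·5/12) = 44.6961
Current forward F = (S − I)·e^(rT) = (628.69 − 44.6961)·e^(0.0581·6/12) = 583.9939 × 1.029476 = 601.2077
Value (long) = (F − K)·e^(−rT) = (601.2077 − 658.16) × 0.971368 = -55.3216
Value = -₹55.32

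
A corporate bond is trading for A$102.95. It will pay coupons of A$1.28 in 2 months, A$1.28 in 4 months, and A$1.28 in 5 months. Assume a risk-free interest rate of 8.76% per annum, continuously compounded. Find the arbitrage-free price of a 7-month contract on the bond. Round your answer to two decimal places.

A$104.41

PV(coupons) I = 1.28·e^(−0.0876·2/12) + 1.28·e^(−0.0876·4/12) + 1.28·e^(−0.0876·5/12)
I = 1.2614 + 1.2432 + 1.2341 = 3.7387
F = (S − I)·e^(rT) = (102.95 − 3.7387) · e^(0.0876·7/12)
= 99.2113 · e^0.051100 = 99.2113 × 1.052428 = A$104.41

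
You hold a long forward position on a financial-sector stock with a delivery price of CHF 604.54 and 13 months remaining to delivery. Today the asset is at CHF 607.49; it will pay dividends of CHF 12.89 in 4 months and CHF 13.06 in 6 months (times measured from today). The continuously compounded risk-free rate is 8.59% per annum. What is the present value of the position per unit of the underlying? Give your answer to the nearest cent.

PV(remaining dividends) I = 12.89·e^(−0.0859·4/12) + 13.06·e^(−0.0859·6/12) = 25.0371
Current forward F = (S − I)·e^(rT) = (607.49 − 25.0371)·e^(0.0859·13/12) = 582.4529 × 1.097526 = 639.2572
Value (long) = (F − K)·e^(−rT) = (639.2572 − 604.54) × 0.911140 = 31.6322
Value = CHF 31.63

CHF 31.63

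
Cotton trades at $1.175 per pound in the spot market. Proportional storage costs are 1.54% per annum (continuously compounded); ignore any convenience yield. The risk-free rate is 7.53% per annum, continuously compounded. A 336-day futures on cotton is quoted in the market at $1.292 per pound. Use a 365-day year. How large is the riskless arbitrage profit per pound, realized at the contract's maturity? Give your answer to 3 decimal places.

$0.015 per pound

Fair futures: F* = S·e^(carry·T), with carry = (r + u) = 0.0753 + 0.0154 = 0.0907
F* = 1.175 · e^(0.0907 × 336/365) = 1.175 · e^0.083494 = 1.175 × 1.087079 = $1.2773
Market $1.292 > fair $1.2773: forward overpriced → cash-and-carry (buy spot, short the forward).
At maturity, profit = |F_mkt − F*| = |1.292 − 1.2773| = $0.015 per pound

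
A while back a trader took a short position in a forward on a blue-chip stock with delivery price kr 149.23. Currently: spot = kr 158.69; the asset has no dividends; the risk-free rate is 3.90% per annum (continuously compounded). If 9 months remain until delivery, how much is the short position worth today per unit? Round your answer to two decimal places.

Current fair forward for the remaining 9 months: F = S·e^(r·T), r = 0.0390
F = 158.69 · e^(0.0390 × 9/12) = 158.69 × 1.029682 = 163.4002
Value of long forward = (F − K)·e^(−rT) = (163.4002 − 149.23) · e^(−0.0390·9/12)
= 14.1702 × 0.971174 = 13.76
Short position value = −(long value) = -kr 13.76

-kr 13.76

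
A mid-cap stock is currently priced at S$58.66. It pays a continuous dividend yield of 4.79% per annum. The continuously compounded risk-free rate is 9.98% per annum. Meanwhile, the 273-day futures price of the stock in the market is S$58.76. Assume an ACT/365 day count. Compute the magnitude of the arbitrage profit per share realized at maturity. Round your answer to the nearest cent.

Fair futures: F* = S·e^(carry·T), with carry = (r − q) = 0.0998 − 0.0479 = 0.0519
F* = 58.66 · e^(0.0519 × 273/365) = 58.66 · e^0.038818 = 58.66 × 1.039581 = S$60.9818
Market S$58.76 < fair S$60.9818: forward underpriced → reverse cash-and-carry (short spot, go long the forward).
At maturity, profit = |F_mkt − F*| = |58.76 − 60.9818| = S$2.22 per share

S$2.22 per share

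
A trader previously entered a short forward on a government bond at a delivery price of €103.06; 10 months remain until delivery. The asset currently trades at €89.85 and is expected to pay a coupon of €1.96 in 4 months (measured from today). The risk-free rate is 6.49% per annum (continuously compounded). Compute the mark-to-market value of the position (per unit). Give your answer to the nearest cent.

PV(remaining coupons) I = 1.96·e^(−0.0649·4/12) = 1.9181
Current forward F = (S − I)·e^(rT) = (89.85 − 1.9181)·e^(0.0649·10/12) = 87.9319 × 1.055573 = 92.8185
Value (long) = (F − K)·e^(−rT) = (92.8185 − 103.06) × 0.947353 = -9.7023
Short position value = −(long value) = €9.70

€9.70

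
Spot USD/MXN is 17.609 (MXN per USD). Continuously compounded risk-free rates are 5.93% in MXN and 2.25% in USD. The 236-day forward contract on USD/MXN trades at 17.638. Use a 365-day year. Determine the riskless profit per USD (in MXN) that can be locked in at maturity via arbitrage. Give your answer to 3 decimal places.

Fair forward: F* = S·e^(carry·T), with carry = (r_MXN − r_USD) = 0.0593 − 0.0225 = 0.0368
F* = 17.609 · e^(0.0368 × 236/365) = 17.609 · e^0.023794 = 17.609 × 1.024079 = 18.0330
Market 17.638 < fair 18.0330: forward underpriced → reverse cash-and-carry (short spot, go long the forward).
At maturity, profit = |F_mkt − F*| = |17.638 − 18.0330| = 0.395 per USD (in MXN)

0.395 per USD (in MXN)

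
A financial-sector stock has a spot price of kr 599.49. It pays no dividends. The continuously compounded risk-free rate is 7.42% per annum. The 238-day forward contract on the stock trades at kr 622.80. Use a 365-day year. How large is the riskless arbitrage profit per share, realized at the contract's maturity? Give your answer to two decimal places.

kr 6.41 per share

Fair forward: F* = S·e^(carry·T), with carry = r = 0.0742
F* = 599.49 · e^(0.0742 × 238/365) = 599.49 · e^0.048382 = 599.49 × 1.049572 = kr 629.2079
Market kr 622.80 < fair kr 629.2079: forward underpriced → reverse cash-and-carry (short spot, go long the forward).
At maturity, profit = |F_mkt − F*| = |622.80 − 629.2079| = kr 6.41 per share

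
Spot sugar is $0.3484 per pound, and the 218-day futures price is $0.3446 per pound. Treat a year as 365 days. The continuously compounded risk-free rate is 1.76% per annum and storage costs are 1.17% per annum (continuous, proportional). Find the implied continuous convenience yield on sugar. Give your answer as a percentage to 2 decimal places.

4.77%

F = S·e^((r+u−y)T) ⇒ (r+u−y) = ln(F/S)/T
ln(0.3446/0.3484) = -0.010967; /T ⇒ -0.018362
y = r + u − ln(F/S)/T = 0.0176 + 0.0117 + 0.018362 = 0.047662
y = 4.77%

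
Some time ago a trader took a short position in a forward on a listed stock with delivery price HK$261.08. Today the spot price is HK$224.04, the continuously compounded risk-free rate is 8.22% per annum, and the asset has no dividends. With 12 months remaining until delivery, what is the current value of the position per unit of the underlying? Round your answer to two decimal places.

HK$16.44

Current fair forward for the remaining 12 months: F = S·e^(r·T), r = 0.0822
F = 224.04 · e^(0.0822 × 12/12) = 224.04 × 1.085673 = 243.2342
Value of long forward = (F − K)·e^(−rT) = (243.2342 − 261.08) · e^(−0.0822·12/12)
= -17.8458 × 0.921088 = -16.44
Short position value = −(long value) = HK$16.44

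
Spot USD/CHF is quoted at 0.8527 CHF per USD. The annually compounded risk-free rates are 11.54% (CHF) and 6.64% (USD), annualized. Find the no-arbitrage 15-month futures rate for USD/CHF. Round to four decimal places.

0.9020

By covered interest parity, F = S · (1+r_CHF)^T / (1+r_USD)^T
= 0.8527 × 1.146274 / 1.083678 = 0.8527 × 1.057763
F = 0.9020 CHF per USD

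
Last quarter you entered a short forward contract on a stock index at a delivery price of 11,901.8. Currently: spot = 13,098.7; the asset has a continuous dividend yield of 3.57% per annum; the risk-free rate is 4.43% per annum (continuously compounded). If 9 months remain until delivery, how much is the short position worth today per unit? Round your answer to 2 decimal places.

-1239.78

Current fair forward for the remaining 9 months: F = S·e^((r − q)·T), (r − q) = 0.0443 − 0.0357 = 0.0086
F = 13098.7 · e^(0.0086 × 9/12) = 13098.7 × 1.00647085 = 13183.4597
Value of long forward = (F − K)·e^(−rT) = (13183.4597 − 11901.8) · e^(−0.0443·9/12)
= 1281.6597 × 0.96732089 = 1239.78
Short position value = −(long value) = -1239.78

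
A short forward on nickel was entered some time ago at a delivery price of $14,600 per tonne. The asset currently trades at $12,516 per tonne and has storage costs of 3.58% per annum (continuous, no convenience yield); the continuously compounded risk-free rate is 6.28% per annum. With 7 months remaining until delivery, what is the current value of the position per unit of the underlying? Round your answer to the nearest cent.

$1294.71 per tonne

Current fair forward for the remaining 7 months: F = S·e^((r + u)·T), (r + u) = 0.0628 + 0.0358 = 0.0986
F = 12516 · e^(0.0986 × 7/12) = 12516 × 1.05920292 = 13256.9837
Value of long forward = (F − K)·e^(−rT) = (13256.9837 − 14600) · e^(−0.0628·7/12)
= -1343.0163 × 0.96402955 = -1294.71
Short position value = −(long value) = $1294.71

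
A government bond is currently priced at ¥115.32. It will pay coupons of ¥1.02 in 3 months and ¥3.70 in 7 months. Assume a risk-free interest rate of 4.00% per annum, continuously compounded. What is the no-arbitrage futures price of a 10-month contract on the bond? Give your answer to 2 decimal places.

PV(coupons) I = 1.02·e^(−0.0400·3/12) + 3.70·e^(−0.0400·7/12)
I = 1.0099 + 3.6147 = 4.6246
F = (S − I)·e^(rT) = (115.32 − 4.6246) · e^(0.0400·10/12)
= 110.6954 · e^0.033333 = 110.6954 × 1.033895 = ¥114.45

¥114.45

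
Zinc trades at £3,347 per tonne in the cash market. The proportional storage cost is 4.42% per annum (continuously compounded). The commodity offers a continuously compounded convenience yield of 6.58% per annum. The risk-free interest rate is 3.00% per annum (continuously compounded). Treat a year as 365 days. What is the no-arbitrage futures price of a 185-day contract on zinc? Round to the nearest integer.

Net carry = r + u − y = 0.0300 + 0.0442 − 0.0658 = 0.0084
F = S·e^((r+u−y)T) = 3347 · e^(0.0084 × 185/365) = 3347 · e^0.004258
= 3347 × 1.004267 = £3,361 per tonne

£3,361 per tonne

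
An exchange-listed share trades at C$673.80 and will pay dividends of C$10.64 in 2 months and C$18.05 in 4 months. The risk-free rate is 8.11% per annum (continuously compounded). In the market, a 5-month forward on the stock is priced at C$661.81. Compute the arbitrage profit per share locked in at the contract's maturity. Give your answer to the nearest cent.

PV(dividends) I = 10.64·e^(−0.0811·2/12) + 18.05·e^(−0.0811·4/12) = 28.0657
Fair forward F* = (S − I)·e^(rT) = (673.80 − 28.0657)·e^0.033792 = 645.7343 × 1.034369 = 667.9275
Market C$661.81 < fair 667.9275: forward underpriced → reverse cash-and-carry (short the stock, invest proceeds at r, pay the dividends, go long the forward).
Profit at T = |F_mkt − F*| = |661.81 − 667.9275| = C$6.12 per share

C$6.12 per share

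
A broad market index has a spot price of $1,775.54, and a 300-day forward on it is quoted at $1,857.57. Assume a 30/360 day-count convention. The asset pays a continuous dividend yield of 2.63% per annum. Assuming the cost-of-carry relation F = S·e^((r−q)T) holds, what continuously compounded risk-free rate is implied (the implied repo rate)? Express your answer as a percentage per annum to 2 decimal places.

8.05%

From F = S·e^((r−q)T): (r − q) = ln(F/S)/T
ln(1857.57/1775.54) = ln(1.046200) = 0.045165
(r − q) = 0.045165 / (300/360) = 0.054198
r = ln(F/S)/T + q = 0.054198 + 0.0263 = 0.080498
r = 8.05%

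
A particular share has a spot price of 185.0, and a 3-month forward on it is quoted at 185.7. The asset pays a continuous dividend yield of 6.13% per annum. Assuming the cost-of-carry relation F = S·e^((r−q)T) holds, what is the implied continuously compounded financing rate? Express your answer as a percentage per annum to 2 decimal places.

From F = S·e^((r−q)T): (r − q) = ln(F/S)/T
ln(185.7/185.0) = ln(1.003784) = 0.003777
(r − q) = 0.003777 / (3/12) = 0.015108
r = ln(F/S)/T + q = 0.015108 + 0.0613 = 0.076408
r = 7.64%

7.64%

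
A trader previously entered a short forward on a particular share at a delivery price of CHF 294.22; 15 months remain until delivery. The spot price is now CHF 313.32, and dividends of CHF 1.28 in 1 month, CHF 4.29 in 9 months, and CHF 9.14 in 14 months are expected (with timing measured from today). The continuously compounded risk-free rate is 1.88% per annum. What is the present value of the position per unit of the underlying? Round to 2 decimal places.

-CHF 11.48

PV(remaining dividends) I = 1.28·e^(−0.0188·1/12) + 4.29·e^(−0.0188·9/12) + 9.14·e^(−0.0188·14/12) = 14.4496
Current forward F = (S − I)·e^(rT) = (313.32 − 14.4496)·e^(0.0188·15/12) = 298.8704 × 1.023778 = 305.9769
Value (long) = (F − K)·e^(−rT) = (305.9769 − 294.22) × 0.976774 = 11.4838
Short position value = −(long value) = -CHF 11.48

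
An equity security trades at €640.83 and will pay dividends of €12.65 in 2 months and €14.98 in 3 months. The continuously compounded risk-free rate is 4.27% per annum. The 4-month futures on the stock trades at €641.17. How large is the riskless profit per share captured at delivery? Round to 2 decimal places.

€18.93 per share

PV(dividends) I = 12.65·e^(−0.0427·2/12) + 14.98·e^(−0.0427·3/12) = 27.3812
Fair futures F* = (S − I)·e^(rT) = (640.83 − 27.3812)·e^0.014233 = 613.4488 × 1.014335 = 622.2426
Market €641.17 > fair 622.2426: forward overpriced → cash-and-carry (borrow at r, buy the stock and collect the dividends, short the forward).
Profit at T = |F_mkt − F*| = |641.17 − 622.2426| = €18.93 per share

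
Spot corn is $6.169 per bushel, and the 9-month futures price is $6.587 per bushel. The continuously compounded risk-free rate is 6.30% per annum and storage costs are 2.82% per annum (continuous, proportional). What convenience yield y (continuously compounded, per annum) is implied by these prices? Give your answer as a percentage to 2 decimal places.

0.38%

F = S·e^((r+u−y)T) ⇒ (r+u−y) = ln(F/S)/T
ln(6.587/6.169) = 0.065561; /T ⇒ 0.087415
y = r + u − ln(F/S)/T = 0.0630 + 0.0282 − 0.087415 = 0.003785
y = 0.38%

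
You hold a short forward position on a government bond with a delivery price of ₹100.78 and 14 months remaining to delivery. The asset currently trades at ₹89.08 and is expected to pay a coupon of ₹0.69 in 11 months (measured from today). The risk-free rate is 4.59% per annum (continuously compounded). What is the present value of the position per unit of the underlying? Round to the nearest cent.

₹7.11

PV(remaining coupons) I = 0.69·e^(−0.0459·11/12) = 0.6616
Current forward F = (S − I)·e^(rT) = (89.08 − 0.6616)·e^(0.0459·14/12) = 88.4184 × 1.055010 = 93.2823
Value (long) = (F − K)·e^(−rT) = (93.2823 − 100.78) × 0.947859 = -7.1068
Short position value = −(long value) = ₹7.11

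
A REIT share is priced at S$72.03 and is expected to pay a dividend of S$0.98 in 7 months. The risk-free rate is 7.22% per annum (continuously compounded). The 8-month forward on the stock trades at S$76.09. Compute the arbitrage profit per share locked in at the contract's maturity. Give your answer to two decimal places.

S$1.49 per share

PV(dividends) I = 0.98·e^(−0.0722·7/12) = 0.9396
Fair forward F* = (S − I)·e^(rT) = (72.03 − 0.9396)·e^0.048133 = 71.0904 × 1.049310 = 74.5959
Market S$76.09 > fair 74.5959: forward overpriced → cash-and-carry (borrow at r, buy the stock and collect the dividends, short the forward).
Profit at T = |F_mkt − F*| = |76.09 − 74.5959| = S$1.49 per share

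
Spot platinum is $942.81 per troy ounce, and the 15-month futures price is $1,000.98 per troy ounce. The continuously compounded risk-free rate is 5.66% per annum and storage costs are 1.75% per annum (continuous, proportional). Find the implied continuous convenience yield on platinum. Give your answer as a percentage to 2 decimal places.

F = S·e^((r+u−y)T) ⇒ (r+u−y) = ln(F/S)/T
ln(1000.98/942.81) = 0.059870; /T ⇒ 0.047896
y = r + u − ln(F/S)/T = 0.0566 + 0.0175 − 0.047896 = 0.026204
y = 2.62%

2.62%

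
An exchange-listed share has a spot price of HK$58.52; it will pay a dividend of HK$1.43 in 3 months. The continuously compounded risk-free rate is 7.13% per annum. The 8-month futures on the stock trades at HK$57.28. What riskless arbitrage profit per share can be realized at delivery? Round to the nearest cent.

PV(dividends) I = 1.43·e^(−0.0713·3/12) = 1.4047
Fair futures F* = (S − I)·e^(rT) = (58.52 − 1.4047)·e^0.047533 = 57.1153 × 1.048681 = 59.8957
Market HK$57.28 < fair 59.8957: forward underpriced → reverse cash-and-carry (short the stock, invest proceeds at r, pay the dividends, go long the forward).
Profit at T = |F_mkt − F*| = |57.28 − 59.8957| = HK$2.62 per share

HK$2.62 per share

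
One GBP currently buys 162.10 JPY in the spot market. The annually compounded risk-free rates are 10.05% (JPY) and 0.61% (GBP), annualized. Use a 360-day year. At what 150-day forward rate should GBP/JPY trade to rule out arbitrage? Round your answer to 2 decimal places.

By covered interest parity, F = S · (1+r_JPY)^T / (1+r_GBP)^T
= 162.10 × 1.040709 / 1.002537 = 162.10 × 1.038075
F = 168.27 JPY per GBP

168.27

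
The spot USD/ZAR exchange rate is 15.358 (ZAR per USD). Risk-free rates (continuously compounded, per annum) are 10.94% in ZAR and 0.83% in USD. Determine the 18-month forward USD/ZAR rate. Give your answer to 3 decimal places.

17.873

F = S·e^((r_ZAR − r_USD)T) = 15.358 · e^((0.1094 − 0.0083) × 18/12)
= 15.358 · e^0.151650 = 15.358 × 1.163753
F = 17.873 ZAR per USD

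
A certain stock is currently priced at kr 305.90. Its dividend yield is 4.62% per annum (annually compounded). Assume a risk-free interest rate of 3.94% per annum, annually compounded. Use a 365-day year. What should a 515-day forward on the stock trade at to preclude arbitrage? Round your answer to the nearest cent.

F = S · (1+r)^T / (1+q)^T
= 305.90 × 1.056038 / 1.065800 = 305.90 × 0.990841
F = kr 303.10

kr 303.10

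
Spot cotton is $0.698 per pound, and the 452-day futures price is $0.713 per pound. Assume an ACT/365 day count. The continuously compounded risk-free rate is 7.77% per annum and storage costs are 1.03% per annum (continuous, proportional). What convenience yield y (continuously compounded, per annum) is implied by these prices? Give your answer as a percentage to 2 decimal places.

7.08%

F = S·e^((r+u−y)T) ⇒ (r+u−y) = ln(F/S)/T
ln(0.713/0.698) = 0.021262; /T ⇒ 0.017170
y = r + u − ln(F/S)/T = 0.0777 + 0.0103 − 0.017170 = 0.070830
y = 7.08%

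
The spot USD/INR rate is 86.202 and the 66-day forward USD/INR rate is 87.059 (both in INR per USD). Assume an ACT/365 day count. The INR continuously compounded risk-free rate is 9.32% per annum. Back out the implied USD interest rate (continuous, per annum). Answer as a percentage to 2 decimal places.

F = S·e^((r_INR − r_USD)T) ⇒ r_USD = r_INR − ln(F/S)/T
ln(87.059/86.202) = 0.009893; /(66/365) = 0.054711
r_USD = 0.0932 − 0.054711 = 0.038489
r_USD = 3.85%

3.85%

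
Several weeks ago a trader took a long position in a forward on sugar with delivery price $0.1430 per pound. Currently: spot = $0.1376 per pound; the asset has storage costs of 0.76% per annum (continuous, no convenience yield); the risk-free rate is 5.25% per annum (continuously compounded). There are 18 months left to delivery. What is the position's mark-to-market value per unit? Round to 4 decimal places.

Current fair forward for the remaining 18 months: F = S·e^((r + u)·T), (r + u) = 0.0525 + 0.0076 = 0.0601
F = 0.1376 · e^(0.0601 × 18/12) = 0.1376 × 1.094338 = 0.1506
Value of long forward = (F − K)·e^(−rT) = (0.1506 − 0.1430) · e^(−0.0525·18/12)
= 0.0076 × 0.924271 = 0.0070

$0.0070 per pound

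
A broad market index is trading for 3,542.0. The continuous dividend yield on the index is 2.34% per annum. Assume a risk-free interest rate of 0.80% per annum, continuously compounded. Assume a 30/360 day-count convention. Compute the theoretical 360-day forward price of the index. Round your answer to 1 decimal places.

F = S·e^((r − q)T) = 3542.0 · e^((0.0080 − 0.0234) × 360/360)
= 3542.0 · e^-0.015400 = 3542.0 × 0.984718
F = 3,487.9

3,487.9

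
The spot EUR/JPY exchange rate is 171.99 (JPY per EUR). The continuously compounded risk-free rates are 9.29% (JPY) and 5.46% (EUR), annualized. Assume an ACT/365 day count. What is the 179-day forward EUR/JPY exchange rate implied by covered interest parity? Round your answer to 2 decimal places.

F = S·e^((r_JPY − r_EUR)T) = 171.99 · e^((0.0929 − 0.0546) × 179/365)
= 171.99 · e^0.018783 = 171.99 × 1.018961
F = 175.25 JPY per EUR

175.25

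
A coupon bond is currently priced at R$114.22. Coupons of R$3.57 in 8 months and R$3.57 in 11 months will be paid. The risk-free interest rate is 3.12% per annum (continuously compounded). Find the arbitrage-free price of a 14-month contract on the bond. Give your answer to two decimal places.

PV(coupons) I = 3.57·e^(−0.0312·8/12) + 3.57·e^(−0.0312·11/12)
I = 3.4965 + 3.4693 = 6.9658
F = (S − I)·e^(rT) = (114.22 − 6.9658) · e^(0.0312·14/12)
= 107.2542 · e^0.036400 = 107.2542 × 1.037071 = R$111.23

R$111.23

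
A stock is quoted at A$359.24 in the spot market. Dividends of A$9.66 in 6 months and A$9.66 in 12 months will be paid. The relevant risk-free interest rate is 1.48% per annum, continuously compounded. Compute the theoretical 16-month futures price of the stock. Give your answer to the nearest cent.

A$346.91

PV(dividends) I = 9.66·e^(−0.0148·6/12) + 9.66·e^(−0.0148·12/12)
I = 9.5888 + 9.5181 = 19.1069
F = (S − I)·e^(rT) = (359.24 − 19.1069) · e^(0.0148·16/12)
= 340.1331 · e^0.019733 = 340.1331 × 1.019929 = A$346.91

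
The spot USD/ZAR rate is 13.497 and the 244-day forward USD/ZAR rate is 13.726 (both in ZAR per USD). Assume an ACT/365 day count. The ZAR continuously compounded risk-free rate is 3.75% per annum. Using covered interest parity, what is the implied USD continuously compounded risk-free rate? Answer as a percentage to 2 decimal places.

F = S·e^((r_ZAR − r_USD)T) ⇒ r_USD = r_ZAR − ln(F/S)/T
ln(13.726/13.497) = 0.016824; /(244/365) = 0.025167
r_USD = 0.0375 − 0.025167 = 0.012333
r_USD = 1.23%

1.23%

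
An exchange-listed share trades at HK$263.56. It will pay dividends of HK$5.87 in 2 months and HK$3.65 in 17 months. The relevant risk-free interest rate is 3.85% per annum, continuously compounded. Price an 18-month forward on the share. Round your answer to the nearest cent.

HK$269.39

PV(dividends) I = 5.87·e^(−0.0385·2/12) + 3.65·e^(−0.0385·17/12)
I = 5.8325 + 3.4563 = 9.2888
F = (S − I)·e^(rT) = (263.56 − 9.2888) · e^(0.0385·18/12)
= 254.2712 · e^0.057750 = 254.2712 × 1.059450 = HK$269.39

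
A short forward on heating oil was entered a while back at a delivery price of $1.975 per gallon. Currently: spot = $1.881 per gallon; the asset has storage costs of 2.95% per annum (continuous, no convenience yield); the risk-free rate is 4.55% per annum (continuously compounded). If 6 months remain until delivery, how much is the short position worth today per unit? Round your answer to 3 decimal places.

$0.022 per gallon

Current fair forward for the remaining 6 months: F = S·e^((r + u)·T), (r + u) = 0.0455 + 0.0295 = 0.0750
F = 1.881 · e^(0.0750 × 6/12) = 1.881 × 1.038212 = 1.9529
Value of long forward = (F − K)·e^(−rT) = (1.9529 − 1.975) · e^(−0.0455·6/12)
= -0.0221 × 0.977507 = -0.022
Short position value = −(long value) = $0.022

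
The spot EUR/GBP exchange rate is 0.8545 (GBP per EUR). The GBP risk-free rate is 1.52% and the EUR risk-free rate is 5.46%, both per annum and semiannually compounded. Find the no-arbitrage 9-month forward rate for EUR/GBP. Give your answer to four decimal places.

By covered interest parity, F = S · (1+r_GBP/2)^(2T) / (1+r_EUR/2)^(2T)
= 0.8545 × 1.011422 / 1.041228 = 0.8545 × 0.971374
F = 0.8300 GBP per EUR

0.8300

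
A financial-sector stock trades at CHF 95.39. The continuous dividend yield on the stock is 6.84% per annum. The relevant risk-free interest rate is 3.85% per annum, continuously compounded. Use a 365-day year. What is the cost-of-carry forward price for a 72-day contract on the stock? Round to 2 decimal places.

F = S·e^((r − q)T) = 95.39 · e^((0.0385 − 0.0684) × 72/365)
= 95.39 · e^-0.005898 = 95.39 × 0.994119
F = CHF 94.83

CHF 94.83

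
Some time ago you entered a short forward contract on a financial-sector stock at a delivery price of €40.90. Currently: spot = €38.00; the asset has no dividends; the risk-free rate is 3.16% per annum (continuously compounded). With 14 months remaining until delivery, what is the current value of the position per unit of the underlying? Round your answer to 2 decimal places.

Current fair forward for the remaining 14 months: F = S·e^(r·T), r = 0.0316
F = 38.00 · e^(0.0316 × 14/12) = 38.00 × 1.037555 = 39.4271
Value of long forward = (F − K)·e^(−rT) = (39.4271 − 40.90) · e^(−0.0316·14/12)
= -1.4729 × 0.963805 = -1.42
Short position value = −(long value) = €1.42

€1.42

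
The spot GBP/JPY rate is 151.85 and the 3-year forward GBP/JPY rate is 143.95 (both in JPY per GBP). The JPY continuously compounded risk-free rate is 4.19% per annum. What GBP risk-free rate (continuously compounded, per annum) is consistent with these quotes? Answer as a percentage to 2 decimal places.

F = S·e^((r_JPY − r_GBP)T) ⇒ r_GBP = r_JPY − ln(F/S)/T
ln(143.95/151.85) = -0.053427; /(3) = -0.017809
r_GBP = 0.0419 + 0.017809 = 0.059709
r_GBP = 5.97%

5.97%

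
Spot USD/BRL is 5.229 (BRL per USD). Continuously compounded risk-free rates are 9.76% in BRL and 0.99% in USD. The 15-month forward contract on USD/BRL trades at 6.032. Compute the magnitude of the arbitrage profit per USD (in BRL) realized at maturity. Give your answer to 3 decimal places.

0.197 per USD (in BRL)

Fair forward: F* = S·e^(carry·T), with carry = (r_BRL − r_USD) = 0.0976 − 0.0099 = 0.0877
F* = 5.229 · e^(0.0877 × 15/12) = 5.229 · e^0.109625 = 5.229 × 1.115860 = 5.8348
Market 6.032 > fair 5.8348: forward overpriced → cash-and-carry (buy spot, short the forward).
At maturity, profit = |F_mkt − F*| = |6.032 − 5.8348| = 0.197 per USD (in BRL)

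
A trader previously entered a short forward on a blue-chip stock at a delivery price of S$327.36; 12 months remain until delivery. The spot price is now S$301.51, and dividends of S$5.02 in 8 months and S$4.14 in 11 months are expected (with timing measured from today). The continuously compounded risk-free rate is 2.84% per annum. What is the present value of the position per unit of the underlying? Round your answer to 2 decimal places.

PV(remaining dividends) I = 5.02·e^(−0.0284·8/12) + 4.14·e^(−0.0284·11/12) = 8.9595
Current forward F = (S − I)·e^(rT) = (301.51 − 8.9595)·e^(0.0284·12/12) = 292.5505 × 1.028807 = 300.9780
Value (long) = (F − K)·e^(−rT) = (300.9780 − 327.36) × 0.971999 = -25.6433
Short position value = −(long value) = S$25.64

S$25.64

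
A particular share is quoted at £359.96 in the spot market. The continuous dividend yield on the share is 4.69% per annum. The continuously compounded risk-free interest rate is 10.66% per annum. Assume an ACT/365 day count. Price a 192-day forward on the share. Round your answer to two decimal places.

£371.44

F = S·e^((r − q)T) = 359.96 · e^((0.1066 − 0.0469) × 192/365)
= 359.96 · e^0.031404 = 359.96 × 1.031902
F = £371.44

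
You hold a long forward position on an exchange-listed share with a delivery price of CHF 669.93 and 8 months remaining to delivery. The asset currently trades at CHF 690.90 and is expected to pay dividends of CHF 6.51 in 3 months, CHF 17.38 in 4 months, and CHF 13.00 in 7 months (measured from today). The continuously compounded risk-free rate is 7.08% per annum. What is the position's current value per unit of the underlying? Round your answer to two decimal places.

CHF 16.01

PV(remaining dividends) I = 6.51·e^(−0.0708·3/12) + 17.38·e^(−0.0708·4/12) + 13.00·e^(−0.0708·7/12) = 35.8445
Current forward F = (S − I)·e^(rT) = (690.90 − 35.8445)·e^(0.0708·8/12) = 655.0555 × 1.048332 = 686.7156
Value (long) = (F − K)·e^(−rT) = (686.7156 − 669.93) × 0.953897 = 16.0117
Value = CHF 16.01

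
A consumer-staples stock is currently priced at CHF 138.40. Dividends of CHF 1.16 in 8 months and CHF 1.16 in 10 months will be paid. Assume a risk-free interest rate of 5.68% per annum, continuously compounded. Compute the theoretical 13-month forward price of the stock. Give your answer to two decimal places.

CHF 144.82

PV(dividends) I = 1.16·e^(−0.0568·8/12) + 1.16·e^(−0.0568·10/12)
I = 1.1169 + 1.1064 = 2.2233
F = (S − I)·e^(rT) = (138.40 − 2.2233) · e^(0.0568·13/12)
= 136.1767 · e^0.061533 = 136.1767 × 1.063466 = CHF 144.82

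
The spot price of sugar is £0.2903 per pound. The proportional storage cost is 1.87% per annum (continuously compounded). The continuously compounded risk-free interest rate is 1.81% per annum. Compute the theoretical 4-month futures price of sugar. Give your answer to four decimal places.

Net carry = r + u − y = 0.0181 + 0.0187 − 0.0000 = 0.0368
F = S·e^((r+u−y)T) = 0.2903 · e^(0.0368 × 4/12) = 0.2903 · e^0.012267
= 0.2903 × 1.012343 = £0.2939 per pound

£0.2939 per pound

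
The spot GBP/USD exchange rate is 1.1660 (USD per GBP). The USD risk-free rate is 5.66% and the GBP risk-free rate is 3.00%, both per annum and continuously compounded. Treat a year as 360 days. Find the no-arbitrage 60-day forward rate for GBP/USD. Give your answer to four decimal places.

1.1712

F = S·e^((r_USD − r_GBP)T) = 1.1660 · e^((0.0566 − 0.0300) × 60/360)
= 1.1660 · e^0.004433 = 1.1660 × 1.004443
F = 1.1712 USD per GBP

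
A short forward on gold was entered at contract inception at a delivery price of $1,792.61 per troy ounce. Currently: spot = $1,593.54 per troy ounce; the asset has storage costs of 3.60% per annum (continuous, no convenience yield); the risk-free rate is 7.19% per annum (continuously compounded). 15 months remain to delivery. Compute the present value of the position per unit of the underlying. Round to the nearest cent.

Current fair forward for the remaining 15 months: F = S·e^((r + u)·T), (r + u) = 0.0719 + 0.0360 = 0.1079
F = 1593.54 · e^(0.1079 × 15/12) = 1593.54 × 1.14439373 = 1823.6372
Value of long forward = (F − K)·e^(−rT) = (1823.6372 − 1792.61) · e^(−0.0719·15/12)
= 31.0272 × 0.91404543 = 28.36
Short position value = −(long value) = -$28.36

-$28.36 per troy ounce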